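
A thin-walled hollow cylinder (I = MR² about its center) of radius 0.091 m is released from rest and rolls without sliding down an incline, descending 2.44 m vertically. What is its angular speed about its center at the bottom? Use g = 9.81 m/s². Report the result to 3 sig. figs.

ω ≈ 53.8 rad/s

With I = MR², the ratio k = I/(MR²) is 1.
Rolling without slipping gives ω = v/R, so the total kinetic energy is ½Mv² + ½Iω² = ½(1+k)Mv² = Mv².
Energy conservation Mgh = ½(1+k)Mv² gives v = √(2gh/(1+k)) = √(2 × 9.81 × 2.44 / 2) = 4.892 m/s.
Then ω = v/R = 4.892 / 0.091 ≈ 53.8 rad/s.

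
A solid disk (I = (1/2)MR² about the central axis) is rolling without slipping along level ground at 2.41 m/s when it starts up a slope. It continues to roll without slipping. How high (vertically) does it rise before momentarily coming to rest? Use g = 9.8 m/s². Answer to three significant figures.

For this body I = (1/2)MR², i.e. k = I/(MR²) = 0.5.
Pure rolling means v = ωR; then KE = ½Mv² + ½I(v/R)² = ½(1+k)Mv² = (3/4)Mv².
All of this converts to potential energy at the highest point: (3/4)Mv₀² = Mgh.
Thus h = (1+k)v₀²/(2g) = 1.5 × 2.41² / (2 × 9.8) ≈ 0.444 m.

h ≈ 0.444 m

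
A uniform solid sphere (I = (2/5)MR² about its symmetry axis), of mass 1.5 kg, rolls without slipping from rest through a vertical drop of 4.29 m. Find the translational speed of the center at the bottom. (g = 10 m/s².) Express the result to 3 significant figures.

Here I = (2/5)MR², so the shape factor k = I/(MR²) = 0.4.
Since it rolls without slipping, ω = v/R and KE = ½Mv² + ½Iω² = ½(1+k)Mv² = (7/10)Mv².
Energy conservation: Mgh = (7/10)Mv², so v = √(2gh/(1+k)) = √(2 × 10 × 4.29 / 1.4) ≈ 7.83 m/s.

v ≈ 7.83 m/s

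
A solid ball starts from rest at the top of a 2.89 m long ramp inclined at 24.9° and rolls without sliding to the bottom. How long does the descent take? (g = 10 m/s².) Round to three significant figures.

With I = (2/5)MR², the ratio k = I/(MR²) is 0.4.
Translational: Mg sinθ − f = Ma. Rotational about the CM: fR = Iα = kMRa, so f = kMa.
Hence a = g sinθ/(1+k) = 10×sin24.9°/1.4 = 3.007 m/s².
Starting from rest, L = ½at², so t = √(2L/a) = √(2×2.89/3.007) ≈ 1.39 s.

t ≈ 1.39 s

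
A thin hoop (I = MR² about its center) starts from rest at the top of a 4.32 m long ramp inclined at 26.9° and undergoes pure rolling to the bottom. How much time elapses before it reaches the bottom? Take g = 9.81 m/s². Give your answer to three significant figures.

t ≈ 1.97 s

With I = MR², the ratio k = I/(MR²) is 1.
Along the incline Mg sinθ − f = Ma, and torque about the center fR = Iα = kMR²(a/R) gives f = kMa.
Hence a = g sinθ/(1+k) = 9.81×sin26.9°/2 = 2.219 m/s².
Starting from rest, L = ½at², so t = √(2L/a) = √(2×4.32/2.219) ≈ 1.97 s.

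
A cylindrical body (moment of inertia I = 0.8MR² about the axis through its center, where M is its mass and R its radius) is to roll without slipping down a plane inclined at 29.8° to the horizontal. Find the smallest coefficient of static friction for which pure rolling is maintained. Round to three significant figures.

μ_min ≈ 0.255

With I = 0.8MR², the ratio k = I/(MR²) is 0.8.
Along the incline Mg sinθ − f = Ma, and torque about the center fR = Iα = kMR²(a/R) gives f = kMa.
These give a = g sinθ/(1+k) and the required friction f = kMg sinθ/(1+k).
The normal force is N = Mg cosθ, so μ_min = f/N = k tanθ/(1+k).
μ_min = 0.8 × tan29.8° / 1.8 ≈ 0.255.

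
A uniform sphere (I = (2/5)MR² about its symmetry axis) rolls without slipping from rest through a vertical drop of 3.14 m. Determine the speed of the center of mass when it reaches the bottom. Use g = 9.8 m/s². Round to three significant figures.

v ≈ 6.63 m/s

With I = (2/5)MR², the ratio k = I/(MR²) is 0.4.
Since it rolls without slipping, ω = v/R and KE = ½Mv² + ½Iω² = ½(1+k)Mv² = (7/10)Mv².
Energy conservation: Mgh = (7/10)Mv², so v = √(2gh/(1+k)) = √(2 × 9.8 × 3.14 / 1.4) ≈ 6.63 m/s.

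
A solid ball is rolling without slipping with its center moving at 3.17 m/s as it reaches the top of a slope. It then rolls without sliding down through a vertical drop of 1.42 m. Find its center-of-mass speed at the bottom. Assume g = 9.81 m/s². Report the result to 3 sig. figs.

v ≈ 5.47 m/s

For this body I = (2/5)MR², i.e. k = I/(MR²) = 0.4.
The rolling condition ω = v/R makes the rotational term ½I(v/R)² = ½kMv², so KE_total = ½(1+k)Mv² = (7/10)Mv².
Energy conservation: (7/10)Mv₀² + Mgh = (7/10)Mv², so v² = v₀² + 2gh/(1+k).
v = √(3.17² + 2×9.81×1.42/1.4) = √29.95 ≈ 5.47 m/s.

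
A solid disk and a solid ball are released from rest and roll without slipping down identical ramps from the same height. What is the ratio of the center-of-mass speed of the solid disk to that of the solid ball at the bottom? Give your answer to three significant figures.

Each satisfies Mgh = ½(1+k)Mv² with k = I/(MR²), so v ∝ 1/√(1+k).
For the solid disk k = 0.5; for the solid ball k = 0.4.
v₁/v₂ = √((1+k₂)/(1+k₁)) = √(1.4/1.5) ≈ 0.966.

v_ratio ≈ 0.966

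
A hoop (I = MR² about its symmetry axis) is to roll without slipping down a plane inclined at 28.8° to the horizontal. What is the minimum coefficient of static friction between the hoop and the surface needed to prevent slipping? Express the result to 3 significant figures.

μ_min ≈ 0.275

For this body I = MR², i.e. k = I/(MR²) = 1.
Translational: Mg sinθ − f = Ma. Rotational about the CM: fR = Iα = kMRa, so f = kMa.
These give a = g sinθ/(1+k) and the required friction f = kMg sinθ/(1+k).
With N = Mg cosθ, the no-slip condition f ≤ μN gives μ_min = f/N = k tanθ/(1+k).
μ_min = 1 × tan28.8° / 2 ≈ 0.275.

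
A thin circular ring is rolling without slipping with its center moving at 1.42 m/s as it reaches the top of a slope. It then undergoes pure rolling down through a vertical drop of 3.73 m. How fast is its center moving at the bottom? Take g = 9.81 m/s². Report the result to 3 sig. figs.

v ≈ 6.21 m/s

With I = MR², the ratio k = I/(MR²) is 1.
Rolling without slipping gives ω = v/R, so the total kinetic energy is ½Mv² + ½Iω² = ½(1+k)Mv² = Mv².
Energy conservation: Mv₀² + Mgh = Mv², so v² = v₀² + 2gh/(1+k).
v = √(1.42² + 2×9.81×3.73/2) = √38.61 ≈ 6.21 m/s.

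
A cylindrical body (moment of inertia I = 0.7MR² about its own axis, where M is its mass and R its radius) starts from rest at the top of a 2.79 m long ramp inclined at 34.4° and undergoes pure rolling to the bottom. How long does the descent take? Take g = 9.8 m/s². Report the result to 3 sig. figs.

t ≈ 1.31 s

The moment of inertia is 0.7MR², giving k ≡ I/(MR²) = 0.7.
Translational: Mg sinθ − f = Ma. Rotational about the CM: fR = Iα = kMRa, so f = kMa.
Hence a = g sinθ/(1+k) = 9.8×sin34.4°/1.7 = 3.257 m/s².
With constant a from rest, t = √(2L/a) = √(2·2.79/3.257) ≈ 1.31 s.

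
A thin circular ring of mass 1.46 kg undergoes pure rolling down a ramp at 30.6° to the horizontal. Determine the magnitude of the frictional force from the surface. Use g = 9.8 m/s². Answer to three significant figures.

f ≈ 3.64 N

For this body I = MR², i.e. k = I/(MR²) = 1.
Along the incline Mg sinθ − f = Ma, and torque about the center fR = Iα = kMR²(a/R) gives f = kMa.
Combining, a = g sinθ/(1+k) and f = kMa = kMg sinθ/(1+k).
f = 1 × 1.46 × 9.8 × sin30.6° / 2 ≈ 3.64 N.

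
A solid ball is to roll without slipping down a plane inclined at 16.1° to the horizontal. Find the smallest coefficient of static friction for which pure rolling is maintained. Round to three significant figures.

For this body I = (2/5)MR², i.e. k = I/(MR²) = 0.4.
Translational: Mg sinθ − f = Ma. Rotational about the CM: fR = Iα = kMRa, so f = kMa.
These give a = g sinθ/(1+k) and the required friction f = kMg sinθ/(1+k).
With N = Mg cosθ, the no-slip condition f ≤ μN gives μ_min = f/N = k tanθ/(1+k).
μ_min = 0.4 × tan16.1° / 1.4 ≈ 0.0825.

μ_min ≈ 0.0825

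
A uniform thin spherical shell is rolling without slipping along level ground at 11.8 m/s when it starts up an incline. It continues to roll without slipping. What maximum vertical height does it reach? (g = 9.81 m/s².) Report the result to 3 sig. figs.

h ≈ 11.8 m

With I = (2/3)MR², the ratio k = I/(MR²) is 2/3.
The rolling condition ω = v/R makes the rotational term ½I(v/R)² = ½kMv², so KE_total = ½(1+k)Mv² = (5/6)Mv².
At the top the kinetic energy is zero, so (5/6)Mv₀² = Mgh.
Thus h = (1+k)v₀²/(2g) = 1.667 × 11.8² / (2 × 9.81) ≈ 11.8 m.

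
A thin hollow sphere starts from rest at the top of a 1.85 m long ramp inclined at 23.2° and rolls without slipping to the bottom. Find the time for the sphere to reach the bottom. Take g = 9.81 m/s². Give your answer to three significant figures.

Here I = (2/3)MR², so the shape factor k = I/(MR²) = 2/3.
Newton's second law down the slope: Mg sinθ − f = Ma. The torque equation fR = Iα (with α = a/R) gives f = kMa.
Hence a = g sinθ/(1+k) = 9.81×sin23.2°/1.667 = 2.319 m/s².
Starting from rest, L = ½at², so t = √(2L/a) = √(2×1.85/2.319) ≈ 1.26 s.

t ≈ 1.26 s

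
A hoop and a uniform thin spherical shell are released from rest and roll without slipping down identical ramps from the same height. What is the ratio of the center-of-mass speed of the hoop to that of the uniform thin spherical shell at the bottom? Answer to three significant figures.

v_ratio ≈ 0.913

Each satisfies Mgh = ½(1+k)Mv² with k = I/(MR²), so v ∝ 1/√(1+k).
For the hoop k = 1; for the uniform thin spherical shell k = 2/3.
v₁/v₂ = √((1+k₂)/(1+k₁)) = √(1.667/2) ≈ 0.913.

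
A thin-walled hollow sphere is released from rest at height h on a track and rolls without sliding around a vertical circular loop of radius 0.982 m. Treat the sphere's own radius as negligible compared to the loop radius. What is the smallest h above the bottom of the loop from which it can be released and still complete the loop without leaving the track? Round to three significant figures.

h_min ≈ 2.78 m

For this body I = (2/3)MR², i.e. k = I/(MR²) = 2/3.
At the top, contact is just lost when gravity alone supplies the centripetal force: Mg = Mv_top²/r, i.e. v_top² = gr.
With ω = v/R, the kinetic energy at speed v is ½(1+k)Mv² = (5/6)Mv².
Energy conservation from release (height h) to the top (height 2r): Mgh = Mg(2r) + (5/6)M·gr.
Thus h_min = 2r + (1+k)r/2 = r(2 + 1.667/2) = 0.982 × 2.833 ≈ 2.78 m.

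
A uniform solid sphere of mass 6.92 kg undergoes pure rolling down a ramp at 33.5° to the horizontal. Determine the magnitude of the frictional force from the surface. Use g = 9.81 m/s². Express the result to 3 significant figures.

The moment of inertia is (2/5)MR², giving k ≡ I/(MR²) = 0.4.
Translational: Mg sinθ − f = Ma. Rotational about the CM: fR = Iα = kMRa, so f = kMa.
Combining, a = g sinθ/(1+k) and f = kMa = kMg sinθ/(1+k).
f = 0.4 × 6.92 × 9.81 × sin33.5° / 1.4 ≈ 10.7 N.

f ≈ 10.7 N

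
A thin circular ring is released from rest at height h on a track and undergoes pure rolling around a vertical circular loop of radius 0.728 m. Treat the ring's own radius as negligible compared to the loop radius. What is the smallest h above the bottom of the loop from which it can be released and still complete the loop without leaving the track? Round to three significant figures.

h_min ≈ 2.18 m

With I = MR², the ratio k = I/(MR²) is 1.
At the top of the loop, the minimum-contact condition is Mg = Mv_top²/r, so v_top² = gr.
With ω = v/R, the kinetic energy at speed v is ½(1+k)Mv² = Mv².
Energy conservation from release (height h) to the top (height 2r): Mgh = Mg(2r) + M·gr.
Thus h_min = 2r + (1+k)r/2 = r(2 + 2/2) = 0.728 × 3 ≈ 2.18 m.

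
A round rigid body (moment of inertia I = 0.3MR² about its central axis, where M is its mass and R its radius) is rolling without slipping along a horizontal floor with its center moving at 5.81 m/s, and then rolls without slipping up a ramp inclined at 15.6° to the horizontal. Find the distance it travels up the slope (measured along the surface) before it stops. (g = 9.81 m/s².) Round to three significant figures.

Here I = 0.3MR², so the shape factor k = I/(MR²) = 0.3.
Rolling without slipping gives ω = v/R, so the total kinetic energy is ½Mv² + ½Iω² = ½(1+k)Mv² = (13/20)Mv².
Setting this equal to Mgh gives the vertical rise h = (1+k)v₀²/(2g) = 1.3×5.81²/(2×9.81) = 2.237 m.
The distance along the slope is d = h/sinθ = 2.237/sin15.6° ≈ 8.32 m.

d ≈ 8.32 m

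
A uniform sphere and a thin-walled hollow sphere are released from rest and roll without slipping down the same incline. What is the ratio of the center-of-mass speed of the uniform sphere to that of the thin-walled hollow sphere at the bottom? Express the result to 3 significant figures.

Each satisfies Mgh = ½(1+k)Mv² with k = I/(MR²), so v ∝ 1/√(1+k).
For the uniform sphere k = 0.4; for the thin-walled hollow sphere k = 2/3.
v₁/v₂ = √((1+k₂)/(1+k₁)) = √(1.667/1.4) ≈ 1.09.

v_ratio ≈ 1.09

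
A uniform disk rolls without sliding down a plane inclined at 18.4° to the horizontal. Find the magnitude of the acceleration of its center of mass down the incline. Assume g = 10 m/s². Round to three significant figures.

The moment of inertia is (1/2)MR², giving k ≡ I/(MR²) = 0.5.
Along the incline Mg sinθ − f = Ma, and torque about the center fR = Iα = kMR²(a/R) gives f = kMa.
Eliminating f: Mg sinθ = (1+k)Ma, so a = g sinθ/(1+k) = 10 × sin18.4° / 1.5 ≈ 2.10 m/s².

a ≈ 2.10 m/s²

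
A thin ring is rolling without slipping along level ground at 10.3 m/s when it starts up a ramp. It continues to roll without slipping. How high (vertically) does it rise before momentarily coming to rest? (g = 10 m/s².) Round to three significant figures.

h ≈ 10.6 m

Here I = MR², so the shape factor k = I/(MR²) = 1.
The rolling condition ω = v/R makes the rotational term ½I(v/R)² = ½kMv², so KE_total = ½(1+k)Mv² = Mv².
All of this converts to potential energy at the highest point: Mv₀² = Mgh.
Thus h = (1+k)v₀²/(2g) = 2 × 10.3² / (2 × 10) ≈ 10.6 m.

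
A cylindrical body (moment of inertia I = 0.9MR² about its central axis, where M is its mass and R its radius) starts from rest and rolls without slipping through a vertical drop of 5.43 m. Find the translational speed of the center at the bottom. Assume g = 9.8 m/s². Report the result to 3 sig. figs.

For this body I = 0.9MR², i.e. k = I/(MR²) = 0.9.
The rolling condition ω = v/R makes the rotational term ½I(v/R)² = ½kMv², so KE_total = ½(1+k)Mv² = (19/20)Mv².
Energy conservation: Mgh = (19/20)Mv², so v = √(2gh/(1+k)) = √(2 × 9.8 × 5.43 / 1.9) ≈ 7.48 m/s.

v ≈ 7.48 m/s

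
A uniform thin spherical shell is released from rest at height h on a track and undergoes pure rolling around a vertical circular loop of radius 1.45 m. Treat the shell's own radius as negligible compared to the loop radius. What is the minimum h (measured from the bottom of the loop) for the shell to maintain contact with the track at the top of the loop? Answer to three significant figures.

h_min ≈ 4.11 m

The moment of inertia is (2/3)MR², giving k ≡ I/(MR²) = 2/3.
At the top of the loop, the minimum-contact condition is Mg = Mv_top²/r, so v_top² = gr.
With ω = v/R, the kinetic energy at speed v is ½(1+k)Mv² = (5/6)Mv².
Energy conservation from release (height h) to the top (height 2r): Mgh = Mg(2r) + (5/6)M·gr.
Thus h_min = 2r + (1+k)r/2 = r(2 + 1.667/2) = 1.45 × 2.833 ≈ 4.11 m.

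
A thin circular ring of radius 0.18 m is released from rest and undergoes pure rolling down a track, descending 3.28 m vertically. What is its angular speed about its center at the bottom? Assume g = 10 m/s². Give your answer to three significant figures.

Here I = MR², so the shape factor k = I/(MR²) = 1.
Rolling without slipping gives ω = v/R, so the total kinetic energy is ½Mv² + ½Iω² = ½(1+k)Mv² = Mv².
Energy conservation Mgh = ½(1+k)Mv² gives v = √(2gh/(1+k)) = √(2 × 10 × 3.28 / 2) = 5.727 m/s.
The angular speed follows from ω = v/R = 5.727/0.18 ≈ 31.8 rad/s.

ω ≈ 31.8 rad/s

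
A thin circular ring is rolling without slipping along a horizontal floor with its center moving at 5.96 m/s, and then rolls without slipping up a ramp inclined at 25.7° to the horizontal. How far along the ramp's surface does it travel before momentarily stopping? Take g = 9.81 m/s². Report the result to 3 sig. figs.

Here I = MR², so the shape factor k = I/(MR²) = 1.
Rolling without slipping gives ω = v/R, so the total kinetic energy is ½Mv² + ½Iω² = ½(1+k)Mv² = Mv².
Setting this equal to Mgh gives the vertical rise h = (1+k)v₀²/(2g) = 2×5.96²/(2×9.81) = 3.621 m.
Along the incline, d = h/sinθ = 3.621/sin25.7° ≈ 8.35 m.

d ≈ 8.35 m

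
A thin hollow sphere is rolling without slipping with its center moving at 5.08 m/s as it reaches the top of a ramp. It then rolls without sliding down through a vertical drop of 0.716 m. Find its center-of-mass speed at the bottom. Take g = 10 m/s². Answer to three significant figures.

With I = (2/3)MR², the ratio k = I/(MR²) is 2/3.
Since it rolls without slipping, ω = v/R and KE = ½Mv² + ½Iω² = ½(1+k)Mv² = (5/6)Mv².
Energy conservation: (5/6)Mv₀² + Mgh = (5/6)Mv², so v² = v₀² + 2gh/(1+k).
v = √(5.08² + 2×10×0.716/1.667) = √34.4 ≈ 5.87 m/s.

v ≈ 5.87 m/s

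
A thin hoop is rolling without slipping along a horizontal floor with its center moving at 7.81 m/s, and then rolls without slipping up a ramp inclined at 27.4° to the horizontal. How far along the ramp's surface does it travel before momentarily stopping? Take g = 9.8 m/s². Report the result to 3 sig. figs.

The moment of inertia is MR², giving k ≡ I/(MR²) = 1.
The rolling condition ω = v/R makes the rotational term ½I(v/R)² = ½kMv², so KE_total = ½(1+k)Mv² = Mv².
Setting this equal to Mgh gives the vertical rise h = (1+k)v₀²/(2g) = 2×7.81²/(2×9.8) = 6.224 m.
The distance along the slope is d = h/sinθ = 6.224/sin27.4° ≈ 13.5 m.

d ≈ 13.5 m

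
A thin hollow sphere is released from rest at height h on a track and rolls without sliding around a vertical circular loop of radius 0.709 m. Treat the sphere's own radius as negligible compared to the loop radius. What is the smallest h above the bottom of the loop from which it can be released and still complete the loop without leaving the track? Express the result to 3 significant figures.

h_min ≈ 2.01 m

Here I = (2/3)MR², so the shape factor k = I/(MR²) = 2/3.
At the top, contact is just lost when gravity alone supplies the centripetal force: Mg = Mv_top²/r, i.e. v_top² = gr.
With ω = v/R, the kinetic energy at speed v is ½(1+k)Mv² = (5/6)Mv².
Energy conservation from release (height h) to the top (height 2r): Mgh = Mg(2r) + (5/6)M·gr.
Thus h_min = 2r + (1+k)r/2 = r(2 + 1.667/2) = 0.709 × 2.833 ≈ 2.01 m.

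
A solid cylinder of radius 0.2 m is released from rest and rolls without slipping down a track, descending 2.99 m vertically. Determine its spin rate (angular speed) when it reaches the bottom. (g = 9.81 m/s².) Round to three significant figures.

ω ≈ 31.3 rad/s

Here I = (1/2)MR², so the shape factor k = I/(MR²) = 0.5.
The rolling condition ω = v/R makes the rotational term ½I(v/R)² = ½kMv², so KE_total = ½(1+k)Mv² = (3/4)Mv².
Energy conservation Mgh = ½(1+k)Mv² gives v = √(2gh/(1+k)) = √(2 × 9.81 × 2.99 / 1.5) = 6.254 m/s.
Then ω = v/R = 6.254 / 0.2 ≈ 31.3 rad/s.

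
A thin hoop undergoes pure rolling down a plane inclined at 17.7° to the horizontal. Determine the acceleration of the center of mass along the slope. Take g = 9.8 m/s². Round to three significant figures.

a ≈ 1.49 m/s²

For this body I = MR², i.e. k = I/(MR²) = 1.
Translational: Mg sinθ − f = Ma. Rotational about the CM: fR = Iα = kMRa, so f = kMa.
Eliminating f: Mg sinθ = (1+k)Ma, so a = g sinθ/(1+k) = 9.8 × sin17.7° / 2 ≈ 1.49 m/s².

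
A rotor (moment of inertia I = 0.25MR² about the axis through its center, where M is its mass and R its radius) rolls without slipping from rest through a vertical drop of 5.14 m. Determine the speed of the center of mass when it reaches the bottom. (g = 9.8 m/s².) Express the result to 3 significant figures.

For this body I = 0.25MR², i.e. k = I/(MR²) = 0.25.
Since it rolls without slipping, ω = v/R and KE = ½Mv² + ½Iω² = ½(1+k)Mv² = (5/8)Mv².
Energy conservation: Mgh = (5/8)Mv², so v = √(2gh/(1+k)) = √(2 × 9.8 × 5.14 / 1.25) ≈ 8.98 m/s.

v ≈ 8.98 m/s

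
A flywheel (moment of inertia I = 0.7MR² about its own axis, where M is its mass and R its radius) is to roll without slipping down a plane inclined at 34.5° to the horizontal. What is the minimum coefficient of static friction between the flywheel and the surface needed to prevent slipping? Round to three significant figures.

μ_min ≈ 0.283

With I = 0.7MR², the ratio k = I/(MR²) is 0.7.
Newton's second law down the slope: Mg sinθ − f = Ma. The torque equation fR = Iα (with α = a/R) gives f = kMa.
These give a = g sinθ/(1+k) and the required friction f = kMg sinθ/(1+k).
The normal force is N = Mg cosθ, so μ_min = f/N = k tanθ/(1+k).
μ_min = 0.7 × tan34.5° / 1.7 ≈ 0.283.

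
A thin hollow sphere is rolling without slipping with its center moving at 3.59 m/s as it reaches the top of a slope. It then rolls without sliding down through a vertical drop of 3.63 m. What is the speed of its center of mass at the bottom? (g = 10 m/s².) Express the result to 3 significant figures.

For this body I = (2/3)MR², i.e. k = I/(MR²) = 2/3.
Pure rolling means v = ωR; then KE = ½Mv² + ½I(v/R)² = ½(1+k)Mv² = (5/6)Mv².
Energy conservation: (5/6)Mv₀² + Mgh = (5/6)Mv², so v² = v₀² + 2gh/(1+k).
v = √(3.59² + 2×10×3.63/1.667) = √56.45 ≈ 7.51 m/s.

v ≈ 7.51 m/s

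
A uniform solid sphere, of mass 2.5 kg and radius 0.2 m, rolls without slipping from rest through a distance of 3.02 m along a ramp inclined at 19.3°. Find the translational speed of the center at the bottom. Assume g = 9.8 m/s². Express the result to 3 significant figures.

v ≈ 3.74 m/s

Here I = (2/5)MR², so the shape factor k = I/(MR²) = 0.4.
Since it rolls without slipping, ω = v/R and KE = ½Mv² + ½Iω² = ½(1+k)Mv² = (7/10)Mv².
The vertical drop is h = L sinθ = 3.02 × sin19.3° = 0.9982 m.
Setting Mgh = (7/10)Mv² gives v = √(2gh/(1+k)) = √(2·9.8·0.9982/1.4) ≈ 3.74 m/s.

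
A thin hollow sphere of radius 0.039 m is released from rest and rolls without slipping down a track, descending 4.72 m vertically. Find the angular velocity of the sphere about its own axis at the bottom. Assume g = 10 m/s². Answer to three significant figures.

ω ≈ 193 rad/s

For this body I = (2/3)MR², i.e. k = I/(MR²) = 2/3.
Pure rolling means v = ωR; then KE = ½Mv² + ½I(v/R)² = ½(1+k)Mv² = (5/6)Mv².
Energy conservation Mgh = ½(1+k)Mv² gives v = √(2gh/(1+k)) = √(2 × 10 × 4.72 / 1.667) = 7.526 m/s.
The angular speed follows from ω = v/R = 7.526/0.039 ≈ 193 rad/s.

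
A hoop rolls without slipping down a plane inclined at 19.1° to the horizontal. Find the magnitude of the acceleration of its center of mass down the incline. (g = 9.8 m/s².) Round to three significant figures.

Here I = MR², so the shape factor k = I/(MR²) = 1.
Translational: Mg sinθ − f = Ma. Rotational about the CM: fR = Iα = kMRa, so f = kMa.
Eliminating f: Mg sinθ = (1+k)Ma, so a = g sinθ/(1+k) = 9.8 × sin19.1° / 2 ≈ 1.60 m/s².

a ≈ 1.60 m/s²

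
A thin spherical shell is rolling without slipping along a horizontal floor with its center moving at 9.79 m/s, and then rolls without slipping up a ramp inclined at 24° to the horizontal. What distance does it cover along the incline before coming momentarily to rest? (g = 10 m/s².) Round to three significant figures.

d ≈ 19.6 m

The moment of inertia is (2/3)MR², giving k ≡ I/(MR²) = 2/3.
The rolling condition ω = v/R makes the rotational term ½I(v/R)² = ½kMv², so KE_total = ½(1+k)Mv² = (5/6)Mv².
Setting this equal to Mgh gives the vertical rise h = (1+k)v₀²/(2g) = 1.667×9.79²/(2×10) = 7.987 m.
The distance along the slope is d = h/sinθ = 7.987/sin24° ≈ 19.6 m.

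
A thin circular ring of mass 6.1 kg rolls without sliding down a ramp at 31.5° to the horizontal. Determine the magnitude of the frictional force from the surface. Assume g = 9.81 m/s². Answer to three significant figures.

The moment of inertia is MR², giving k ≡ I/(MR²) = 1.
Along the incline Mg sinθ − f = Ma, and torque about the center fR = Iα = kMR²(a/R) gives f = kMa.
Combining, a = g sinθ/(1+k) and f = kMa = kMg sinθ/(1+k).
f = 1 × 6.1 × 9.81 × sin31.5° / 2 ≈ 15.6 N.

f ≈ 15.6 N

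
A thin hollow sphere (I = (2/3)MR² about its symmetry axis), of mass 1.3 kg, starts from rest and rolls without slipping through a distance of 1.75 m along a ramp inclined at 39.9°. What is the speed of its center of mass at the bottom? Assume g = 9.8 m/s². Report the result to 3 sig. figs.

For this body I = (2/3)MR², i.e. k = I/(MR²) = 2/3.
The rolling condition ω = v/R makes the rotational term ½I(v/R)² = ½kMv², so KE_total = ½(1+k)Mv² = (5/6)Mv².
The vertical drop is h = L sinθ = 1.75 × sin39.9° = 1.123 m.
Energy conservation: Mgh = (5/6)Mv², so v = √(2gh/(1+k)) = √(2 × 9.8 × 1.123 / 1.667) ≈ 3.63 m/s.

v ≈ 3.63 m/s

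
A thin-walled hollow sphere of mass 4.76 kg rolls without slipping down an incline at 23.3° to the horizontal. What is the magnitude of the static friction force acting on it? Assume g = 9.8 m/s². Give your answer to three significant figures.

Here I = (2/3)MR², so the shape factor k = I/(MR²) = 2/3.
Newton's second law down the slope: Mg sinθ − f = Ma. The torque equation fR = Iα (with α = a/R) gives f = kMa.
Combining, a = g sinθ/(1+k) and f = kMa = kMg sinθ/(1+k).
f = (2/3) × 4.76 × 9.8 × sin23.3° / 1.667 ≈ 7.38 N.

f ≈ 7.38 N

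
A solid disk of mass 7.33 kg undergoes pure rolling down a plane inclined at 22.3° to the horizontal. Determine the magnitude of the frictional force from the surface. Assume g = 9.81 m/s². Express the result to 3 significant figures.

f ≈ 9.10 N

Here I = (1/2)MR², so the shape factor k = I/(MR²) = 0.5.
Newton's second law down the slope: Mg sinθ − f = Ma. The torque equation fR = Iα (with α = a/R) gives f = kMa.
Combining, a = g sinθ/(1+k) and f = kMa = kMg sinθ/(1+k).
f = 0.5 × 7.33 × 9.81 × sin22.3° / 1.5 ≈ 9.10 N.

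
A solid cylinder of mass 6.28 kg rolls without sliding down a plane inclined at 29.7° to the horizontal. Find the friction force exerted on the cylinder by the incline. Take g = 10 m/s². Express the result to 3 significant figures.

With I = (1/2)MR², the ratio k = I/(MR²) is 0.5.
Translational: Mg sinθ − f = Ma. Rotational about the CM: fR = Iα = kMRa, so f = kMa.
Combining, a = g sinθ/(1+k) and f = kMa = kMg sinθ/(1+k).
f = 0.5 × 6.28 × 10 × sin29.7° / 1.5 ≈ 10.4 N.

f ≈ 10.4 N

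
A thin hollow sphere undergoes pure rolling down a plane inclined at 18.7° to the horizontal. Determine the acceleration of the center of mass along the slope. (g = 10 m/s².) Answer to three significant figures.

With I = (2/3)MR², the ratio k = I/(MR²) is 2/3.
Along the incline Mg sinθ − f = Ma, and torque about the center fR = Iα = kMR²(a/R) gives f = kMa.
Eliminating f: Mg sinθ = (1+k)Ma, so a = g sinθ/(1+k) = 10 × sin18.7° / 1.667 ≈ 1.92 m/s².

a ≈ 1.92 m/s²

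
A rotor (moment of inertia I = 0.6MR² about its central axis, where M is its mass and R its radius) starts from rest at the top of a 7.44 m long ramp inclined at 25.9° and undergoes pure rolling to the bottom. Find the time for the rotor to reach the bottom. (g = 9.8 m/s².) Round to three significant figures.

With I = 0.6MR², the ratio k = I/(MR²) is 0.6.
Along the incline Mg sinθ − f = Ma, and torque about the center fR = Iα = kMR²(a/R) gives f = kMa.
Hence a = g sinθ/(1+k) = 9.8×sin25.9°/1.6 = 2.675 m/s².
Starting from rest, L = ½at², so t = √(2L/a) = √(2×7.44/2.675) ≈ 2.36 s.

t ≈ 2.36 s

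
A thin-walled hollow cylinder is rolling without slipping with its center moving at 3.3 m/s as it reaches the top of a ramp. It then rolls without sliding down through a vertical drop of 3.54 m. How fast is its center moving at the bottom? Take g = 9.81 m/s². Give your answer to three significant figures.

The moment of inertia is MR², giving k ≡ I/(MR²) = 1.
Since it rolls without slipping, ω = v/R and KE = ½Mv² + ½Iω² = ½(1+k)Mv² = Mv².
Conserving energy between top and bottom: Mv² = Mv₀² + Mgh, hence v² = v₀² + 2gh/(1+k).
v = √(3.3² + 2×9.81×3.54/2) = √45.62 ≈ 6.75 m/s.

v ≈ 6.75 m/s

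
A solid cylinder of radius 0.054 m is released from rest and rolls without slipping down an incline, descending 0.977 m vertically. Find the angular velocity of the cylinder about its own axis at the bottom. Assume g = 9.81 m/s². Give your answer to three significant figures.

ω ≈ 66.2 rad/s

With I = (1/2)MR², the ratio k = I/(MR²) is 0.5.
The rolling condition ω = v/R makes the rotational term ½I(v/R)² = ½kMv², so KE_total = ½(1+k)Mv² = (3/4)Mv².
Energy conservation Mgh = ½(1+k)Mv² gives v = √(2gh/(1+k)) = √(2 × 9.81 × 0.977 / 1.5) = 3.575 m/s.
Then ω = v/R = 3.575 / 0.054 ≈ 66.2 rad/s.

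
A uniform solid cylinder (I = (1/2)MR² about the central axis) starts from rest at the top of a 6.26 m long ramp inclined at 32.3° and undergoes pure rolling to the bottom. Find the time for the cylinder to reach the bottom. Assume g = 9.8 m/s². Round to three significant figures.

The moment of inertia is (1/2)MR², giving k ≡ I/(MR²) = 0.5.
Newton's second law down the slope: Mg sinθ − f = Ma. The torque equation fR = Iα (with α = a/R) gives f = kMa.
Hence a = g sinθ/(1+k) = 9.8×sin32.3°/1.5 = 3.491 m/s².
With constant a from rest, t = √(2L/a) = √(2·6.26/3.491) ≈ 1.89 s.

t ≈ 1.89 s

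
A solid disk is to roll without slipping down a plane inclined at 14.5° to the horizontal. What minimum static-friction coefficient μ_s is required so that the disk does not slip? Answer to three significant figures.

With I = (1/2)MR², the ratio k = I/(MR²) is 0.5.
Newton's second law down the slope: Mg sinθ − f = Ma. The torque equation fR = Iα (with α = a/R) gives f = kMa.
These give a = g sinθ/(1+k) and the required friction f = kMg sinθ/(1+k).
The normal force is N = Mg cosθ, so μ_min = f/N = k tanθ/(1+k).
μ_min = 0.5 × tan14.5° / 1.5 ≈ 0.0862.

μ_min ≈ 0.0862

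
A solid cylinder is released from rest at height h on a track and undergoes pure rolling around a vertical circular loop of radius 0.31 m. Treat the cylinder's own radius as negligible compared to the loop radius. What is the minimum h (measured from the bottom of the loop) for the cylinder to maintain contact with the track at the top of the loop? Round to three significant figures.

h_min ≈ 0.853 m

The moment of inertia is (1/2)MR², giving k ≡ I/(MR²) = 0.5.
At the top, contact is just lost when gravity alone supplies the centripetal force: Mg = Mv_top²/r, i.e. v_top² = gr.
With ω = v/R, the kinetic energy at speed v is ½(1+k)Mv² = (3/4)Mv².
Energy conservation from release (height h) to the top (height 2r): Mgh = Mg(2r) + (3/4)M·gr.
Thus h_min = 2r + (1+k)r/2 = r(2 + 1.5/2) = 0.31 × 2.75 ≈ 0.853 m.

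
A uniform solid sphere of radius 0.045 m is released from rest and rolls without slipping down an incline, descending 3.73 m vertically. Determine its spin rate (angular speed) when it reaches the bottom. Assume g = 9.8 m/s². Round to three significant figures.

ω ≈ 161 rad/s

For this body I = (2/5)MR², i.e. k = I/(MR²) = 0.4.
Pure rolling means v = ωR; then KE = ½Mv² + ½I(v/R)² = ½(1+k)Mv² = (7/10)Mv².
Energy conservation Mgh = ½(1+k)Mv² gives v = √(2gh/(1+k)) = √(2 × 9.8 × 3.73 / 1.4) = 7.226 m/s.
The angular speed follows from ω = v/R = 7.226/0.045 ≈ 161 rad/s.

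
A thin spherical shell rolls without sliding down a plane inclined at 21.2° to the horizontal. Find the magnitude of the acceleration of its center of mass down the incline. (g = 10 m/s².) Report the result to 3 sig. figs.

The moment of inertia is (2/3)MR², giving k ≡ I/(MR²) = 2/3.
Translational: Mg sinθ − f = Ma. Rotational about the CM: fR = Iα = kMRa, so f = kMa.
Eliminating f: Mg sinθ = (1+k)Ma, so a = g sinθ/(1+k) = 10 × sin21.2° / 1.667 ≈ 2.17 m/s².

a ≈ 2.17 m/s²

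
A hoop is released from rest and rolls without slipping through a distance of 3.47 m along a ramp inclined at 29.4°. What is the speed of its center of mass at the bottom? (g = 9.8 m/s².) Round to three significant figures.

v ≈ 4.09 m/s

Here I = MR², so the shape factor k = I/(MR²) = 1.
Pure rolling means v = ωR; then KE = ½Mv² + ½I(v/R)² = ½(1+k)Mv² = Mv².
The vertical drop is h = L sinθ = 3.47 × sin29.4° = 1.703 m.
Energy conservation: Mgh = Mv², so v = √(2gh/(1+k)) = √(2 × 9.8 × 1.703 / 2) ≈ 4.09 m/s.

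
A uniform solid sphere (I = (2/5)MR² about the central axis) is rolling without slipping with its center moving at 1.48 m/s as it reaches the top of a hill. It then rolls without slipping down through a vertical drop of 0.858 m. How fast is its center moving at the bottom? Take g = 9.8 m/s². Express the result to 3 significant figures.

With I = (2/5)MR², the ratio k = I/(MR²) is 0.4.
The rolling condition ω = v/R makes the rotational term ½I(v/R)² = ½kMv², so KE_total = ½(1+k)Mv² = (7/10)Mv².
Energy conservation: (7/10)Mv₀² + Mgh = (7/10)Mv², so v² = v₀² + 2gh/(1+k).
v = √(1.48² + 2×9.8×0.858/1.4) = √14.2 ≈ 3.77 m/s.

v ≈ 3.77 m/s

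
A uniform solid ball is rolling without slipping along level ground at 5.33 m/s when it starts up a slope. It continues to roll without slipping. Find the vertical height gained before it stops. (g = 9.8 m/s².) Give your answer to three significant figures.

h ≈ 2.03 m

Here I = (2/5)MR², so the shape factor k = I/(MR²) = 0.4.
Pure rolling means v = ωR; then KE = ½Mv² + ½I(v/R)² = ½(1+k)Mv² = (7/10)Mv².
At the top the kinetic energy is zero, so (7/10)Mv₀² = Mgh.
Thus h = (1+k)v₀²/(2g) = 1.4 × 5.33² / (2 × 9.8) ≈ 2.03 m.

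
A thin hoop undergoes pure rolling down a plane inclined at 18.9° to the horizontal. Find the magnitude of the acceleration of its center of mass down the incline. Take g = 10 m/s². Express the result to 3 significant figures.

a ≈ 1.62 m/s²

Here I = MR², so the shape factor k = I/(MR²) = 1.
Translational: Mg sinθ − f = Ma. Rotational about the CM: fR = Iα = kMRa, so f = kMa.
Eliminating f: Mg sinθ = (1+k)Ma, so a = g sinθ/(1+k) = 10 × sin18.9° / 2 ≈ 1.62 m/s².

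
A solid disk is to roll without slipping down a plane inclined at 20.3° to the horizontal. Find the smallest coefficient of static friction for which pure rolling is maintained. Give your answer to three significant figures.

μ_min ≈ 0.123

The moment of inertia is (1/2)MR², giving k ≡ I/(MR²) = 0.5.
Along the incline Mg sinθ − f = Ma, and torque about the center fR = Iα = kMR²(a/R) gives f = kMa.
These give a = g sinθ/(1+k) and the required friction f = kMg sinθ/(1+k).
The normal force is N = Mg cosθ, so μ_min = f/N = k tanθ/(1+k).
μ_min = 0.5 × tan20.3° / 1.5 ≈ 0.123.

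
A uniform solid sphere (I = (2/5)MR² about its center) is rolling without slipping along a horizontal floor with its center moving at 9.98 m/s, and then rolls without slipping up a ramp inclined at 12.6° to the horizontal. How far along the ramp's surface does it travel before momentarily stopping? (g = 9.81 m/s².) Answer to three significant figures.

d ≈ 32.6 m

Here I = (2/5)MR², so the shape factor k = I/(MR²) = 0.4.
The rolling condition ω = v/R makes the rotational term ½I(v/R)² = ½kMv², so KE_total = ½(1+k)Mv² = (7/10)Mv².
Setting this equal to Mgh gives the vertical rise h = (1+k)v₀²/(2g) = 1.4×9.98²/(2×9.81) = 7.107 m.
The distance along the slope is d = h/sinθ = 7.107/sin12.6° ≈ 32.6 m.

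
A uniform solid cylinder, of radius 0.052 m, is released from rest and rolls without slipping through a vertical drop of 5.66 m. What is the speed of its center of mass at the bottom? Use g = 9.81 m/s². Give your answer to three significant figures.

The moment of inertia is (1/2)MR², giving k ≡ I/(MR²) = 0.5.
Pure rolling means v = ωR; then KE = ½Mv² + ½I(v/R)² = ½(1+k)Mv² = (3/4)Mv².
Setting Mgh = (3/4)Mv² gives v = √(2gh/(1+k)) = √(2·9.81·5.66/1.5) ≈ 8.60 m/s.

v ≈ 8.60 m/s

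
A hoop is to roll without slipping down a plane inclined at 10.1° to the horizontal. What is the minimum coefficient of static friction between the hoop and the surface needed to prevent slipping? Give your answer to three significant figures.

The moment of inertia is MR², giving k ≡ I/(MR²) = 1.
Along the incline Mg sinθ − f = Ma, and torque about the center fR = Iα = kMR²(a/R) gives f = kMa.
These give a = g sinθ/(1+k) and the required friction f = kMg sinθ/(1+k).
With N = Mg cosθ, the no-slip condition f ≤ μN gives μ_min = f/N = k tanθ/(1+k).
μ_min = 1 × tan10.1° / 2 ≈ 0.0891.

μ_min ≈ 0.0891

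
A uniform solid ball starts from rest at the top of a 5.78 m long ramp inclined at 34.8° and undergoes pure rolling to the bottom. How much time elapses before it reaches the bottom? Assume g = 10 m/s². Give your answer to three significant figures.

For this body I = (2/5)MR², i.e. k = I/(MR²) = 0.4.
Translational: Mg sinθ − f = Ma. Rotational about the CM: fR = Iα = kMRa, so f = kMa.
Hence a = g sinθ/(1+k) = 10×sin34.8°/1.4 = 4.077 m/s².
Starting from rest, L = ½at², so t = √(2L/a) = √(2×5.78/4.077) ≈ 1.68 s.

t ≈ 1.68 s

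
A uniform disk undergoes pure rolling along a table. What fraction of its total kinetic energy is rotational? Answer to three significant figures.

Here I = (1/2)MR², so the shape factor k = I/(MR²) = 0.5.
With ω = v/R, KE_trans = ½Mv² and KE_rot = ½Iω² = ½kMv², so KE_total = ½(1+k)Mv².
The rotational fraction is therefore k/(1+k) = 0.5/1.5 ≈ 0.333.

fraction ≈ 0.333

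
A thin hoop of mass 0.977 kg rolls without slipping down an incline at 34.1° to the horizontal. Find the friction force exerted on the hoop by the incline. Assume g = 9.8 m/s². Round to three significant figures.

The moment of inertia is MR², giving k ≡ I/(MR²) = 1.
Newton's second law down the slope: Mg sinθ − f = Ma. The torque equation fR = Iα (with α = a/R) gives f = kMa.
Combining, a = g sinθ/(1+k) and f = kMa = kMg sinθ/(1+k).
f = 1 × 0.977 × 9.8 × sin34.1° / 2 ≈ 2.68 N.

f ≈ 2.68 N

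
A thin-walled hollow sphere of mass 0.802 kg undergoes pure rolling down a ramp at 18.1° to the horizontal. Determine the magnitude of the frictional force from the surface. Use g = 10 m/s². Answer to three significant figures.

f ≈ 0.997 N

The moment of inertia is (2/3)MR², giving k ≡ I/(MR²) = 2/3.
Along the incline Mg sinθ − f = Ma, and torque about the center fR = Iα = kMR²(a/R) gives f = kMa.
Combining, a = g sinθ/(1+k) and f = kMa = kMg sinθ/(1+k).
f = (2/3) × 0.802 × 10 × sin18.1° / 1.667 ≈ 0.997 N.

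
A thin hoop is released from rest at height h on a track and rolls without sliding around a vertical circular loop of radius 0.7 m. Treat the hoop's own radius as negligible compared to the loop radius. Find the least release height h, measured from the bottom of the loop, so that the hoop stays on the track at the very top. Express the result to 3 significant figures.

h_min ≈ 2.10 m

Here I = MR², so the shape factor k = I/(MR²) = 1.
At the top, contact is just lost when gravity alone supplies the centripetal force: Mg = Mv_top²/r, i.e. v_top² = gr.
With ω = v/R, the kinetic energy at speed v is ½(1+k)Mv² = Mv².
Energy conservation from release (height h) to the top (height 2r): Mgh = Mg(2r) + M·gr.
Thus h_min = 2r + (1+k)r/2 = r(2 + 2/2) = 0.7 × 3 ≈ 2.10 m.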